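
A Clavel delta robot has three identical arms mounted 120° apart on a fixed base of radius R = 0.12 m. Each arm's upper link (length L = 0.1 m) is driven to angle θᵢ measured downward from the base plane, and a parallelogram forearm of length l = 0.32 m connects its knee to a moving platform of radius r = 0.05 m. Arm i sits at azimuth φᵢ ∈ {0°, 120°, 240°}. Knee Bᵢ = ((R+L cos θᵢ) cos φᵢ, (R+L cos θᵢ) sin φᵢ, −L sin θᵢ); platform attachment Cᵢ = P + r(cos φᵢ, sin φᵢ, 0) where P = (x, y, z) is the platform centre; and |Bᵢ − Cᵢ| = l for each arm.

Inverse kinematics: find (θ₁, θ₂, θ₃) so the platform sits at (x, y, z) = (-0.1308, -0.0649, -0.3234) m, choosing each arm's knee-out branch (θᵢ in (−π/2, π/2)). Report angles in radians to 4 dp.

θ₁ = 1.3962, θ₂ = 0.7851, θ₃ = 0.1743

φ1=0.0° → target in arm frame (-0.1308, -0.0649)
  A=0.2008, B=-0.3234, C=(l²−L²−A²−y'²−z²)/(2L)=-0.2836
  θ1 = atan2(B,A) + arccos(C/0.3807) = 1.3962
φ2=120.0° → target in arm frame (0.0092, 0.1457)
  e−x'=0.0608;  (l²−L²−(e−x')²−y'²−z²)/2L = -0.1856
  γ=atan2(-0.3234,0.0608)=-1.3849;  ψ=arccos(-0.5640)=2.1701;  θ2=γ+ψ≈0.7851
φ3=240.0° → target in arm frame (0.1216, -0.0808)
  A cos θ + B sin θ = C:  -0.0516·cos θ + -0.3234·sin θ = -0.1069
  γ=atan2(-0.3234,-0.0516)=-1.7290;  ψ=arccos(-0.3265)=1.9034;  θ3=γ+ψ≈0.1743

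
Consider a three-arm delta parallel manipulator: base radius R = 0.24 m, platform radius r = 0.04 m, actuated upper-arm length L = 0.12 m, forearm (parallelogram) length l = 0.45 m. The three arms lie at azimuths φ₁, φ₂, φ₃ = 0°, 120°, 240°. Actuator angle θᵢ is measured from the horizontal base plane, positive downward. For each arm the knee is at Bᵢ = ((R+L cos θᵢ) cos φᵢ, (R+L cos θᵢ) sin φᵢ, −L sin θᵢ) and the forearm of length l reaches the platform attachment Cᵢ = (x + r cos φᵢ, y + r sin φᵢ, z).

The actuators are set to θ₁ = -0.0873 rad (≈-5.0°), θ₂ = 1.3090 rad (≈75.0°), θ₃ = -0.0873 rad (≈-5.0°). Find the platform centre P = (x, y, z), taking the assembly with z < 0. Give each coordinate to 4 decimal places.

(0.0783, -0.1356, -0.3444)

O1 = (0.3195·cos0.0°, 0.3195·sin0.0°, 0.0105) = (0.3195, 0.0000, 0.0105)
φ2=120.0°: virtual centre (-0.1155, 0.2001, -0.1159), radius l
arm 3 at φ=240.0°: e+L cos θ3 = 0.3195;  O3 = (-0.1598, -0.2767, 0.0105)
subtract pairs → two planes through P
plane₁₂: -0.8701x+0.4002y+-0.2527z = -0.0354
det = 0.8652;  x = 0.0226+-0.1617z,  y = -0.0392+0.2800z
sphere 1 gives Az²+Bz+C=0 with A=1.1046, B=0.0531, C=-0.1127;  B²−4AC=0.5008;  roots -0.3444, 0.2963;  negative root z = -0.3444
x = 0.0783, y = -0.1356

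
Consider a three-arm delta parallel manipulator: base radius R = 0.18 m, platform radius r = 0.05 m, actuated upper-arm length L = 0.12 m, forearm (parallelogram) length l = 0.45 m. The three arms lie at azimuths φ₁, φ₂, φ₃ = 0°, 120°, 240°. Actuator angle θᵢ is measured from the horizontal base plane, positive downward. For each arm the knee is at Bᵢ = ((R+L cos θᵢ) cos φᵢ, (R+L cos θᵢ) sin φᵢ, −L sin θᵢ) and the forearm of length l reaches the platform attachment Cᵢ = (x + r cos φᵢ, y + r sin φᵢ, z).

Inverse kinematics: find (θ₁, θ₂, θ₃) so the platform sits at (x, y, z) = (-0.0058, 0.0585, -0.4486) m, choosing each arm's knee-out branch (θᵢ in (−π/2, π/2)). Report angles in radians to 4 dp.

arm 1 (φ=0.0°): x'=-0.0058, y'=0.0585
  e−x'=0.1358;  (l²−L²−(e−x')²−y'²−z²)/2L = -0.1459
  γ=atan2(-0.4486,0.1358)=-1.2768;  ψ=arccos(-0.3112)=1.8872;  θ1=γ+ψ≈0.6104
arm 2 (φ=120.0°): x'=0.0536, y'=-0.0242
  e−x'=0.0764;  (l²−L²−(e−x')²−y'²−z²)/2L = -0.0815
  √(A²+B²)=0.4551;  θ2 = -1.4020+1.7510 ≈ 0.3489
arm 3 (φ=240.0°): x'=-0.0478, y'=-0.0343
  A=0.1778, B=-0.4486, C=(l²−L²−A²−y'²−z²)/(2L)=-0.1913
  θ3 = atan2(B,A) + arccos(C/0.4825) = 0.7850

θ₁ = 0.6104, θ₂ = 0.3489, θ₃ = 0.7850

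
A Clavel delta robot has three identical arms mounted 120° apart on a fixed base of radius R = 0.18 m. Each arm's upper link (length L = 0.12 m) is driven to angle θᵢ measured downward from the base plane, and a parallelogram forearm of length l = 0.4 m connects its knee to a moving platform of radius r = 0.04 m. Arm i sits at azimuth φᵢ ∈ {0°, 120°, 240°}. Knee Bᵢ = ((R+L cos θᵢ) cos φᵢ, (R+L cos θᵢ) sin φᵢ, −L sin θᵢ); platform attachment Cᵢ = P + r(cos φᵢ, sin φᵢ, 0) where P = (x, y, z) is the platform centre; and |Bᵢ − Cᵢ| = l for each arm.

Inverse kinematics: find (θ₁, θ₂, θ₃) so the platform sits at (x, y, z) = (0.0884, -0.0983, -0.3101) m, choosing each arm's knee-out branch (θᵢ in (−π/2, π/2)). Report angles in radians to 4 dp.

arm 1 (φ=0.0°): x'=0.0884, y'=-0.0983
  A=0.0516, B=-0.3101, C=(l²−L²−A²−y'²−z²)/(2L)=0.1546
  γ=atan2(-0.3101,0.0516)=-1.4059;  ψ=arccos(0.4919)=1.0565;  θ1=γ+ψ≈-0.3494
arm 2 (φ=120.0°): x'=-0.1293, y'=-0.0274
  e−x'=0.2693;  (l²−L²−(e−x')²−y'²−z²)/2L = -0.0994
  θ2 = atan2(B,A) + arccos(C/0.4107) = 0.9595
arm 3 (φ=240.0°): x'=0.0409, y'=0.1257
  e−x'=0.0991;  (l²−L²−(e−x')²−y'²−z²)/2L = 0.0993
  √(A²+B²)=0.3255;  θ3 = -1.2616+1.2610 ≈ -0.0006

θ₁ = -0.3494, θ₂ = 0.9595, θ₃ = -0.0006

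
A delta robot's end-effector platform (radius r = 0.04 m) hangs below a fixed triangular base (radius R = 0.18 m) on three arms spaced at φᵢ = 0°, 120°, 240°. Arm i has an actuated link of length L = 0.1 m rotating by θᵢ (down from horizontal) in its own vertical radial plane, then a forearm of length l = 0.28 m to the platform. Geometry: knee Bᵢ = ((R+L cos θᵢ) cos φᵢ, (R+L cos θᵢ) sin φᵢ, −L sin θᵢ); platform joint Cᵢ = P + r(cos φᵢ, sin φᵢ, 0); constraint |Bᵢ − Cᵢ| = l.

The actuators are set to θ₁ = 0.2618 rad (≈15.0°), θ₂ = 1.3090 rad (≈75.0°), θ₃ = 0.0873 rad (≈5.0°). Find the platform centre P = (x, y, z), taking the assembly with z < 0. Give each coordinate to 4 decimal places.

(0.0382, -0.0846, -0.2045)

S1 = (0.2366·cos0.0°, 0.2366·sin0.0°, -0.0259) = (0.2366, 0.0000, -0.0259)
S2 = (0.1659·cos120.0°, 0.1659·sin120.0°, -0.0966) = (-0.0829, 0.1437, -0.0966)
S3 = (0.2396·cos240.0°, 0.2396·sin240.0°, -0.0087) = (-0.1198, -0.2075, -0.0087)
|S₂|²−|S₁|² = -0.0198;  |S₃|²−|S₁|² = 0.0008
linear system: -0.6391x+0.2873y = -0.0198−-0.1414z; -0.7128x+-0.4150y = 0.0008−0.0343z
Cramer: x(z) = 0.0170-0.1039z;  y(z) = -0.0312+0.2611z
sphere 1 gives Az²+Bz+C=0 with A=1.0790, B=0.0811, C=-0.0285;  B²−4AC=0.1297;  roots -0.2045, 0.1293;  negative root z = -0.2045
x = 0.0382, y = -0.0846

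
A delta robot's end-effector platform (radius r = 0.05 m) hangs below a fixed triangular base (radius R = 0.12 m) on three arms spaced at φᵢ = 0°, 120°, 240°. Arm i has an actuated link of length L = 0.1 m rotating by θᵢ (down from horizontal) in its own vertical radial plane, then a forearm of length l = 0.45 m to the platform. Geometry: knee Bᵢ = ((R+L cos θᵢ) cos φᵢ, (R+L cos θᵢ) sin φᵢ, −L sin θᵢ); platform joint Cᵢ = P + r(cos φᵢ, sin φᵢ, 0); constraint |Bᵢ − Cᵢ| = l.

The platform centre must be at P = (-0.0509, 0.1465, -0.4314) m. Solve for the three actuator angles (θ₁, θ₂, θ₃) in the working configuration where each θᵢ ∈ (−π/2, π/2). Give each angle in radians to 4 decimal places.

arm 1 (φ=0.0°): x'=-0.0509, y'=0.1465
  A=0.1209, B=-0.4314, C=(l²−L²−A²−y'²−z²)/(2L)=-0.1484
  θ1 = atan2(B,A) + arccos(C/0.4480) = 0.6109
rotate P by −φ2: (0.1523, -0.0292, -0.4314)
  A=-0.0823, B=-0.4314, C=(l²−L²−A²−y'²−z²)/(2L)=-0.0062
  γ=atan2(-0.4314,-0.0823)=-1.7594;  ψ=arccos(-0.0140)=1.5848;  θ2=γ+ψ≈-0.1745
φ3=240.0° → target in arm frame (-0.1014, -0.1173)
  A=0.1714, B=-0.4314, C=(l²−L²−A²−y'²−z²)/(2L)=-0.1838
  θ3 = atan2(B,A) + arccos(C/0.4642) = 0.7853

θ₁ = 0.6109, θ₂ = -0.1745, θ₃ = 0.7853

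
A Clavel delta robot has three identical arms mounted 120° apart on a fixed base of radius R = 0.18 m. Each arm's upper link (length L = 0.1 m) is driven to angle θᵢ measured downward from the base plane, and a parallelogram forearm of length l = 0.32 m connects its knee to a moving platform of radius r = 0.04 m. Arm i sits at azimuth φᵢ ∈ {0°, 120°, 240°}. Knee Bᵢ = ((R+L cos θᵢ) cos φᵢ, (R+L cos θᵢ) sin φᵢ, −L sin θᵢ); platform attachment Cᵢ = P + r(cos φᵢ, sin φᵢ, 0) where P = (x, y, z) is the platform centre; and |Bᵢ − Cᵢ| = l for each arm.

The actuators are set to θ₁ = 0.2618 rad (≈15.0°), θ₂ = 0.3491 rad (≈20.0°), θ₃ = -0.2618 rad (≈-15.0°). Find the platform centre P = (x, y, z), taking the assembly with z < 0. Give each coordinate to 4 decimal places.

arm 1 at φ=0.0°: (R−r)+L cos θ1 = 0.2366;  centre 1 = (0.2366, 0.0000, -0.0259)
centre 2 = (0.2340·cos120.0°, 0.2340·sin120.0°, -0.0342) = (-0.1170, 0.2026, -0.0342)
φ3=240.0°: virtual centre (-0.1183, -0.2049, 0.0259), radius l
eliminate P² terms by subtracting sphere 1 from 2 and 3
plane₁₂: -0.7072x+0.4052y+-0.0166z = -0.0007
Cramer: x(z) = 0.0005+0.0608z;  y(z) = -0.0009+0.1473z
into |P−centre ₁|² = l²: 1.0254z² + 0.0228z + -0.0460 = 0;  Δ = 0.1892;  z = -0.2232 or 0.2010 → z<0 root = -0.2232
x = -0.0131, y = -0.0338

(-0.0131, -0.0338, -0.2232)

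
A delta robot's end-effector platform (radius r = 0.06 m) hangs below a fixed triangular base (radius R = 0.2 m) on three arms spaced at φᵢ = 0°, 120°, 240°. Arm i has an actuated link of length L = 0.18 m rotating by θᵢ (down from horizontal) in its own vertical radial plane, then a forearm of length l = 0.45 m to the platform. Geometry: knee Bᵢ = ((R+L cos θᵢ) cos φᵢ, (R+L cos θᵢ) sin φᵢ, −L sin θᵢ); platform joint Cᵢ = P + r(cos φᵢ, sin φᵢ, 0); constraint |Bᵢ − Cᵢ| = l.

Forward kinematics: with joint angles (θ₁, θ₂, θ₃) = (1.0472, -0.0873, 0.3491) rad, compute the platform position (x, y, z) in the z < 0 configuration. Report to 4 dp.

centre 1 = (0.2300·cos0.0°, 0.2300·sin0.0°, -0.1559) = (0.2300, 0.0000, -0.1559)
centre 2 = (0.3193·cos120.0°, 0.3193·sin120.0°, 0.0157) = (-0.1597, 0.2765, 0.0157)
φ3=240.0°: virtual centre (-0.1546, -0.2677, -0.0616), radius l
|centre ₂|²−|centre ₁|² = 0.0250;  |centre ₃|²−|centre ₁|² = 0.0222
[-0.7793 0.5531 0.3432]·P = 0.0250;  [-0.7691 -0.5355 0.1886]·P = 0.0222
det = 0.8427;  x = -0.0304+0.3419z,  y = 0.0023+-0.1388z
quadratic in z: (1.1361)z²+(0.1331)z+(-0.1104)=0, √Δ=0.7206 → z ∈ {-0.3757, 0.2586}; z = -0.3757 (taking z<0)
x = -0.1589, y = 0.0545

(-0.1589, 0.0545, -0.3757)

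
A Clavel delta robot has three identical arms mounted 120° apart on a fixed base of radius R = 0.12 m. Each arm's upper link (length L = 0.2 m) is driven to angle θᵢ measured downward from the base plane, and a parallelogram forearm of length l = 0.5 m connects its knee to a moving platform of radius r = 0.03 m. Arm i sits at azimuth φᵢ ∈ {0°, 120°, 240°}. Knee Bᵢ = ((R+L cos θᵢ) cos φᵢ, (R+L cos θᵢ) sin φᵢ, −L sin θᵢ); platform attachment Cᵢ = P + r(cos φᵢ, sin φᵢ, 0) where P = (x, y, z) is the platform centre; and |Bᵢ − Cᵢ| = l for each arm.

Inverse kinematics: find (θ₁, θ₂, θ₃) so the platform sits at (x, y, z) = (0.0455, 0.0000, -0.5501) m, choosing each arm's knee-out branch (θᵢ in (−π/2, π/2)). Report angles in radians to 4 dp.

θ₁ = 0.5235, θ₂ = 0.6981, θ₃ = 0.6981

rotate P by −φ1: (0.0455, 0.0000, -0.5501)
  A cos θ + B sin θ = C:  0.0445·cos θ + -0.5501·sin θ = -0.2365
  √(A²+B²)=0.5519;  θ1 = -1.4901+2.0136 ≈ 0.5235
arm 2 (φ=120.0°): x'=-0.0227, y'=-0.0394
  e−x'=0.1127;  (l²−L²−(e−x')²−y'²−z²)/2L = -0.2672
  θ2 = atan2(B,A) + arccos(C/0.5615) = 0.6981
φ3=240.0° → target in arm frame (-0.0228, 0.0394)
  A cos θ + B sin θ = C:  0.1128·cos θ + -0.5501·sin θ = -0.2672
  γ=atan2(-0.5501,0.1128)=-1.3686;  ψ=arccos(-0.4758)=2.0667;  θ3=γ+ψ≈0.6981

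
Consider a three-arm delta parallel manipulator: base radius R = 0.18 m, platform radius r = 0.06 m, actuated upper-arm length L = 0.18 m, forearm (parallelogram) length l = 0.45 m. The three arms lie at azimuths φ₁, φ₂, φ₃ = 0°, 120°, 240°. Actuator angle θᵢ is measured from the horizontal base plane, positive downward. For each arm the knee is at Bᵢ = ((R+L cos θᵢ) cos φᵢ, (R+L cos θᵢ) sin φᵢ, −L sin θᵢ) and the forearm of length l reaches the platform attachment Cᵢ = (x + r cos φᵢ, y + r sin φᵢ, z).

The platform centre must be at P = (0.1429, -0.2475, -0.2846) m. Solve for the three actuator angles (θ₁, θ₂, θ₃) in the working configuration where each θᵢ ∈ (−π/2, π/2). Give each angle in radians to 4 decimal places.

arm 1 (φ=0.0°): x'=0.1429, y'=-0.2475
  A cos θ + B sin θ = C:  -0.0229·cos θ + -0.2846·sin θ = 0.0759
  θ1 = atan2(B,A) + arccos(C/0.2855) = -0.3493
φ2=120.0° → target in arm frame (-0.2858, 0.0000)
  A=0.4058, B=-0.2846, C=(l²−L²−A²−y'²−z²)/(2L)=-0.2099
  θ2 = atan2(B,A) + arccos(C/0.4956) = 1.3965
arm 3 (φ=240.0°): x'=0.1429, y'=0.2475
  A cos θ + B sin θ = C:  -0.0229·cos θ + -0.2846·sin θ = 0.0759
  γ=atan2(-0.2846,-0.0229)=-1.6511;  ψ=arccos(0.2658)=1.3018;  θ3=γ+ψ≈-0.3493

θ₁ = -0.3493, θ₂ = 1.3965, θ₃ = -0.3493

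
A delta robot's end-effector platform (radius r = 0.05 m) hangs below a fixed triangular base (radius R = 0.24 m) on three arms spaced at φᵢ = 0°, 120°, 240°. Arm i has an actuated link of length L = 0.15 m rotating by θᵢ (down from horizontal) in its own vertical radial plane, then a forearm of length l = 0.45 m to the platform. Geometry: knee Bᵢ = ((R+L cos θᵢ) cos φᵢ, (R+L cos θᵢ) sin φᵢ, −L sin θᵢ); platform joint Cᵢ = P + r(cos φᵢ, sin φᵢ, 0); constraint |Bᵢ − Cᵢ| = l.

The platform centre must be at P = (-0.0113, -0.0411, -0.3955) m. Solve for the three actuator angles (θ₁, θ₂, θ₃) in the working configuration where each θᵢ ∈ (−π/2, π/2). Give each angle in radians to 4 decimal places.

θ₁ = 0.6112, θ₂ = 0.6981, θ₃ = 0.3492

φ1=0.0° → target in arm frame (-0.0113, -0.0411)
  A=0.2013, B=-0.3955, C=(l²−L²−A²−y'²−z²)/(2L)=-0.0621
  θ1 = atan2(B,A) + arccos(C/0.4438) = 0.6112
φ2=120.0° → target in arm frame (-0.0299, 0.0303)
  e−x'=0.2199;  (l²−L²−(e−x')²−y'²−z²)/2L = -0.0857
  γ=atan2(-0.3955,0.2199)=-1.0633;  ψ=arccos(-0.1894)=1.7614;  θ2=γ+ψ≈0.6981
rotate P by −φ3: (0.0412, 0.0108, -0.3955)
  A=0.1488, B=-0.3955, C=(l²−L²−A²−y'²−z²)/(2L)=0.0045
  γ=atan2(-0.3955,0.1488)=-1.2110;  ψ=arccos(0.0105)=1.5603;  θ3=γ+ψ≈0.3492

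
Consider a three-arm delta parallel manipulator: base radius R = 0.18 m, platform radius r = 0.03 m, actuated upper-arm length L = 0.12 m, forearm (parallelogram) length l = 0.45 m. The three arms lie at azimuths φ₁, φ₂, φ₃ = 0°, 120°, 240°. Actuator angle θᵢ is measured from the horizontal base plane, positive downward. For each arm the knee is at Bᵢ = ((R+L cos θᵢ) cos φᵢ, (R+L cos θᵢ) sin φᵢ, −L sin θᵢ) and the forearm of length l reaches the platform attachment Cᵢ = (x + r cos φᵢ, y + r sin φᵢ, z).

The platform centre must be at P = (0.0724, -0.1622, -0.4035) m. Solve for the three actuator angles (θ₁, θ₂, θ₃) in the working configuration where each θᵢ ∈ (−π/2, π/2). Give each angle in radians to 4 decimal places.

arm 1 (φ=0.0°): x'=0.0724, y'=-0.1622
  A=0.0776, B=-0.4035, C=(l²−L²−A²−y'²−z²)/(2L)=-0.0293
  γ=atan2(-0.4035,0.0776)=-1.3808;  ψ=arccos(-0.0714)=1.6423;  θ1=γ+ψ≈0.2615
arm 2 (φ=120.0°): x'=-0.1767, y'=0.0184
  A=0.3267, B=-0.4035, C=(l²−L²−A²−y'²−z²)/(2L)=-0.3407
  √(A²+B²)=0.5192;  θ2 = -0.8902+2.2866 ≈ 1.3964
arm 3 (φ=240.0°): x'=0.1043, y'=0.1438
  A=0.0457, B=-0.4035, C=(l²−L²−A²−y'²−z²)/(2L)=0.0105
  γ=atan2(-0.4035,0.0457)=-1.4579;  ψ=arccos(0.0258)=1.5450;  θ3=γ+ψ≈0.0870

θ₁ = 0.2615, θ₂ = 1.3964, θ₃ = 0.0870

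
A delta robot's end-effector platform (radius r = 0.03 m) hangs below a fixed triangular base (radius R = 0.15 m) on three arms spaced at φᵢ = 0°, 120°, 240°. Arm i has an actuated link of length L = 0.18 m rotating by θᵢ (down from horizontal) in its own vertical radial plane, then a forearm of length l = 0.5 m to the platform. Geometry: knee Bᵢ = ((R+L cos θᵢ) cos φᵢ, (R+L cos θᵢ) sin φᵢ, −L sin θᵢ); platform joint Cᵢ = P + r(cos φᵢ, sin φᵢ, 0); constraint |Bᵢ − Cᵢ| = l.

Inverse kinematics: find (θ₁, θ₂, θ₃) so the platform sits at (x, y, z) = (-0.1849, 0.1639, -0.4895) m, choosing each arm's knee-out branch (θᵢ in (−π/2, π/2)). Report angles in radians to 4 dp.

θ₁ = 1.3092, θ₂ = 0.0002, θ₃ = 0.9598

rotate P by −φ1: (-0.1849, 0.1639, -0.4895)
  e−x'=0.3049;  (l²−L²−(e−x')²−y'²−z²)/2L = -0.3940
  √(A²+B²)=0.5767;  θ1 = -1.0137+2.3229 ≈ 1.3092
φ2=120.0° → target in arm frame (0.2344, 0.0782)
  A=-0.1144, B=-0.4895, C=(l²−L²−A²−y'²−z²)/(2L)=-0.1145
  γ=atan2(-0.4895,-0.1144)=-1.8004;  ψ=arccos(-0.2277)=1.8005;  θ2=γ+ψ≈0.0002
φ3=240.0° → target in arm frame (-0.0495, -0.2421)
  e−x'=0.1695;  (l²−L²−(e−x')²−y'²−z²)/2L = -0.3037
  √(A²+B²)=0.5180;  θ3 = -1.2375+2.1973 ≈ 0.9598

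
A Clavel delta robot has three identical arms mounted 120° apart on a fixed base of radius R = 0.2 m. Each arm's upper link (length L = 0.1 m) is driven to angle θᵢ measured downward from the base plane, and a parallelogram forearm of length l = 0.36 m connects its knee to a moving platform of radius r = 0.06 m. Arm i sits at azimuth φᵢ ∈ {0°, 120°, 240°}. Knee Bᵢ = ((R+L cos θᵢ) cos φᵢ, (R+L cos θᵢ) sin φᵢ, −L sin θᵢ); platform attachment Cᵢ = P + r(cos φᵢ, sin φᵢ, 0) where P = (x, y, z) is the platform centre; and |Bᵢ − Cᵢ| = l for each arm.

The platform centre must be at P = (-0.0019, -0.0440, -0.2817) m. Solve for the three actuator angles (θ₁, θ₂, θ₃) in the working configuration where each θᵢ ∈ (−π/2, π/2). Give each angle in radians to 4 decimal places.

θ₁ = 0.1744, θ₂ = 0.4363, θ₃ = -0.1741

arm 1 (φ=0.0°): x'=-0.0019, y'=-0.0440
  e−x'=0.1419;  (l²−L²−(e−x')²−y'²−z²)/2L = 0.0909
  θ1 = atan2(B,A) + arccos(C/0.3154) = 0.1744
rotate P by −φ2: (-0.0372, 0.0236, -0.2817)
  e−x'=0.1772;  (l²−L²−(e−x')²−y'²−z²)/2L = 0.0415
  γ=atan2(-0.2817,0.1772)=-1.0094;  ψ=arccos(0.1247)=1.4457;  θ2=γ+ψ≈0.4363
arm 3 (φ=240.0°): x'=0.0391, y'=0.0204
  A=0.1009, B=-0.2817, C=(l²−L²−A²−y'²−z²)/(2L)=0.1482
  √(A²+B²)=0.2992;  θ3 = -1.2267+1.0527 ≈ -0.1741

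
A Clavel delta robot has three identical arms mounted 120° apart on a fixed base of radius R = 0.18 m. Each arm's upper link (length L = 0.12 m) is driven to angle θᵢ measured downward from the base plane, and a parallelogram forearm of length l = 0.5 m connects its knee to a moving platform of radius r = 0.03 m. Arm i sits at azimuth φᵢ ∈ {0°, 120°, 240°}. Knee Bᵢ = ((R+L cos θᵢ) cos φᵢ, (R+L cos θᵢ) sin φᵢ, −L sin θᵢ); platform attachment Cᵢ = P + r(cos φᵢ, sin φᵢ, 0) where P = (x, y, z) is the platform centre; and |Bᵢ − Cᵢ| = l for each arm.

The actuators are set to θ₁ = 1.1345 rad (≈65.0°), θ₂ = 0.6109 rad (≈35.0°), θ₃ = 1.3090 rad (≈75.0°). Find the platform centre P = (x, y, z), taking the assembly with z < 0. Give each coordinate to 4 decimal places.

φ1=0.0°: virtual centre (0.2007, 0.0000, -0.1088), radius l
O2 = (0.2483·cos120.0°, 0.2483·sin120.0°, -0.0688) = (-0.1241, 0.2150, -0.0688)
arm 3 at φ=240.0°: ρ3 = 0.1811;  O3 = (-0.0905, -0.1568, -0.1159)
subtract pairs → two planes through P
[-0.6497 0.4301 0.0799]·P = 0.0143;  [-0.5825 -0.3136 -0.0143]·P = -0.0059
Cramer: x(z) = -0.0043+0.0416z;  y(z) = 0.0267-0.1229z
into |P−O₁|² = l²: 1.0168z² + 0.1939z + -0.1954 = 0;  Δ = 0.8325;  z = -0.5440 or 0.3533 → z<0 root = -0.5440
x = -0.0269, y = 0.0936

(-0.0269, 0.0936, -0.5440)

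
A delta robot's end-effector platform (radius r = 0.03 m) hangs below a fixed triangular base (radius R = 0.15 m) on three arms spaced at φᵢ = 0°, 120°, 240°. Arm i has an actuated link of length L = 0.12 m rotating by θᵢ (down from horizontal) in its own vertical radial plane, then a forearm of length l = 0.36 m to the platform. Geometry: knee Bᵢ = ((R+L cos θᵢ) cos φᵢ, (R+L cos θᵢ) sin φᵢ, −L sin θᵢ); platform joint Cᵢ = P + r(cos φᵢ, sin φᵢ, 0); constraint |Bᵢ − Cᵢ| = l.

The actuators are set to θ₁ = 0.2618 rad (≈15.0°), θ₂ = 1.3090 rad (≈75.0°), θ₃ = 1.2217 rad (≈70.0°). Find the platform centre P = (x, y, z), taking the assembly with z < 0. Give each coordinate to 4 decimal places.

S1 = (0.2359·cos0.0°, 0.2359·sin0.0°, -0.0311) = (0.2359, 0.0000, -0.0311)
φ2=120.0°: virtual centre (-0.0755, 0.1308, -0.1159), radius l
S3 = (0.1610·cos240.0°, 0.1610·sin240.0°, -0.1128) = (-0.0805, -0.1395, -0.1128)
subtract pairs → two planes through P
[-0.6229 0.2616 -0.1697]·P = -0.0204;  [-0.6329 -0.2789 -0.1634]·P = -0.0180
det = 0.3393;  x = 0.0306+-0.2655z,  y = -0.0050+0.0166z
quadratic in z: (1.0708)z²+(0.1710)z+(-0.0865)=0, √Δ=0.6321 → z ∈ {-0.3750, 0.2153}; z = -0.3750 (taking z<0)
x = 0.1302, y = -0.0112

(0.1302, -0.0112, -0.3750)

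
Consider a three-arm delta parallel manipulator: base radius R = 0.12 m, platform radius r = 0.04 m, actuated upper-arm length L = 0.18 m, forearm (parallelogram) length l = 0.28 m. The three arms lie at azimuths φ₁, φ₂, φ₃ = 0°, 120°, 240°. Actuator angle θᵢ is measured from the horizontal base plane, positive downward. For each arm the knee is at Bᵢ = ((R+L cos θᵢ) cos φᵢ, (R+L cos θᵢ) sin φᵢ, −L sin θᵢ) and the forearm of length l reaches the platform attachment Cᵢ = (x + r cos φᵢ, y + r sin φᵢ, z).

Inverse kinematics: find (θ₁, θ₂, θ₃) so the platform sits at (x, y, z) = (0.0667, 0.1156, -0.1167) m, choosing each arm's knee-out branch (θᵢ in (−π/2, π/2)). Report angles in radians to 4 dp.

θ₁ = -0.3483, θ₂ = -0.3492, θ₃ = 1.2216

rotate P by −φ1: (0.0667, 0.1156, -0.1167)
  A cos θ + B sin θ = C:  0.0133·cos θ + -0.1167·sin θ = 0.0523
  θ1 = atan2(B,A) + arccos(C/0.1175) = -0.3483
φ2=120.0° → target in arm frame (0.0668, -0.1156)
  e−x'=0.0132;  (l²−L²−(e−x')²−y'²−z²)/2L = 0.0524
  θ2 = atan2(B,A) + arccos(C/0.1174) = -0.3492
φ3=240.0° → target in arm frame (-0.1335, 0.0000)
  A cos θ + B sin θ = C:  0.2135·cos θ + -0.1167·sin θ = -0.0366
  γ=atan2(-0.1167,0.2135)=-0.5003;  ψ=arccos(-0.1505)=1.7219;  θ3=γ+ψ≈1.2216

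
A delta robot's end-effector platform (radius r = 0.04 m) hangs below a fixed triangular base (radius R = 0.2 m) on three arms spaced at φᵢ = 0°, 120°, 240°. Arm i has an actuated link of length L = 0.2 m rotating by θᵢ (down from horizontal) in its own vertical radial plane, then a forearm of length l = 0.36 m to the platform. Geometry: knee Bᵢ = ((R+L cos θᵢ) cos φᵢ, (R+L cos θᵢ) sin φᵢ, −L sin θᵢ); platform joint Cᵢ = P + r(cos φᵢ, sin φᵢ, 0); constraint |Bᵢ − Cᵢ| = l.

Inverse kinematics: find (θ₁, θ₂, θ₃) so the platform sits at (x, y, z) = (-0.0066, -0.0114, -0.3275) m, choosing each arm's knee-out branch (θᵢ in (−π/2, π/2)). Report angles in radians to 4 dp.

θ₁ = 0.7856, θ₂ = 0.7855, θ₃ = 0.6981

rotate P by −φ1: (-0.0066, -0.0114, -0.3275)
  e−x'=0.1666;  (l²−L²−(e−x')²−y'²−z²)/2L = -0.1139
  θ1 = atan2(B,A) + arccos(C/0.3674) = 0.7856
φ2=120.0° → target in arm frame (-0.0066, 0.0114)
  A=0.1666, B=-0.3275, C=(l²−L²−A²−y'²−z²)/(2L)=-0.1138
  θ2 = atan2(B,A) + arccos(C/0.3674) = 0.7855
φ3=240.0° → target in arm frame (0.0132, 0.0000)
  A cos θ + B sin θ = C:  0.1468·cos θ + -0.3275·sin θ = -0.0980
  γ=atan2(-0.3275,0.1468)=-1.1493;  ψ=arccos(-0.2732)=1.8475;  θ3=γ+ψ≈0.6981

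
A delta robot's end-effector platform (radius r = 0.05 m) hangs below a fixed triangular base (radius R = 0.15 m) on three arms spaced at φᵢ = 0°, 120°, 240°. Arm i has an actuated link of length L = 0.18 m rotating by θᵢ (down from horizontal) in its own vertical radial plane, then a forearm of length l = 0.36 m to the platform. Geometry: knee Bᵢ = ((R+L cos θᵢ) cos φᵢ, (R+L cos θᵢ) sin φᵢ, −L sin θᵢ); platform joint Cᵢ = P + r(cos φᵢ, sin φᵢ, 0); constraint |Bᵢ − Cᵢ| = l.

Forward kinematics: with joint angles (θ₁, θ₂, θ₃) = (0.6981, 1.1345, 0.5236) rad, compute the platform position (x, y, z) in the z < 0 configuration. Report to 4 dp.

arm 1 at φ=0.0°: (R−r)+L cos θ1 = 0.2379;  S1 = (0.2379, 0.0000, -0.1157)
φ2=120.0°: virtual centre (-0.0880, 0.1525, -0.1631), radius l
arm 3 at φ=240.0°: (R−r)+L cos θ3 = 0.2559;  S3 = (-0.1279, -0.2216, -0.0900)
|S₂|²−|S₁|² = -0.0124;  |S₃|²−|S₁|² = 0.0036
[-0.6518 0.3050 -0.0949]·P = -0.0124;  [-0.7317 -0.4432 0.0514]·P = 0.0036
det = 0.5120;  x = 0.0086+-0.0515z,  y = -0.0223+0.2010z
sphere 1 gives Az²+Bz+C=0 with A=1.0431, B=0.2461, C=-0.0631;  B²−4AC=0.3239;  roots -0.3908, 0.1549;  negative root z = -0.3908
x = 0.0287, y = -0.1008

(0.0287, -0.1008, -0.3908)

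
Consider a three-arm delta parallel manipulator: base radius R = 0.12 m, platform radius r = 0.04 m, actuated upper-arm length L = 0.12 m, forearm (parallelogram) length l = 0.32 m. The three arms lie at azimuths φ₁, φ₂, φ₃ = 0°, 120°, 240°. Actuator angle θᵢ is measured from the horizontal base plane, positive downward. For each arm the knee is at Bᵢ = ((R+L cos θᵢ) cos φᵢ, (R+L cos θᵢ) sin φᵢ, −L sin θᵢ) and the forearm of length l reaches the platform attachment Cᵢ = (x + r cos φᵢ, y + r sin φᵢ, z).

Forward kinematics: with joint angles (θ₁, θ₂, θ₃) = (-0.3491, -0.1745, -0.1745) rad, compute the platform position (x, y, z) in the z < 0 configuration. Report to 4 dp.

φ1=0.0°: virtual centre (0.1928, 0.0000, 0.0410), radius l
φ2=120.0°: virtual centre (-0.0991, 0.1716, 0.0208), radius l
arm 3 at φ=240.0°: e+L cos θ3 = 0.1982;  O3 = (-0.0991, -0.1716, 0.0208)
eliminate P² terms by subtracting sphere 1 from 2 and 3
[-0.5837 0.3433 -0.0404]·P = 0.0009;  [-0.5837 -0.3433 -0.0404]·P = 0.0009
det = 0.4007;  x = -0.0015+-0.0693z,  y = 0.0000+0.0000z
quadratic in z: (1.0048)z²+(-0.0552)z+(-0.0630)=0, √Δ=0.5062 → z ∈ {-0.2244, 0.2793}; z = -0.2244 (taking z<0)
x = 0.0141, y = 0.0000

(0.0141, 0.0000, -0.2244)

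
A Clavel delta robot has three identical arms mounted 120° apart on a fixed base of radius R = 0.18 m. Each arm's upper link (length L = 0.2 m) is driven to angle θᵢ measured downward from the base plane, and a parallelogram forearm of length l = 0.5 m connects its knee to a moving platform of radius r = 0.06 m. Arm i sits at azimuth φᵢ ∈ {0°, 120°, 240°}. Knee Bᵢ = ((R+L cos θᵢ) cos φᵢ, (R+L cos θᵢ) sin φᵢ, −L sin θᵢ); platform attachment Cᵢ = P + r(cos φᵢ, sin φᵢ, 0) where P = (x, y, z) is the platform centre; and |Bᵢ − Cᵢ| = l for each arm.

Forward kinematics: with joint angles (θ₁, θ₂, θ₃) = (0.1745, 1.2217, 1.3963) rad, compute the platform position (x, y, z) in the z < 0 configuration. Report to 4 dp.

arm 1 at φ=0.0°: (R−r)+L cos θ1 = 0.3170;  O1 = (0.3170, 0.0000, -0.0347)
O2 = (0.1884·cos120.0°, 0.1884·sin120.0°, -0.1879) = (-0.0942, 0.1632, -0.1879)
φ3=240.0°: virtual centre (-0.0774, -0.1340, -0.1970), radius l
eliminate P² terms by subtracting sphere 1 from 2 and 3
plane₁₂: -0.8223x+0.3263y+-0.3064z = -0.0309
det = 0.4777;  x = 0.0439+-0.3935z,  y = 0.0161+-0.0527z
sphere 1 gives Az²+Bz+C=0 with A=1.1576, B=0.2827, C=-0.1740;  B²−4AC=0.8855;  roots -0.5285, 0.2843;  negative root z = -0.5285
x = 0.2519, y = 0.0439

(0.2519, 0.0439, -0.5285)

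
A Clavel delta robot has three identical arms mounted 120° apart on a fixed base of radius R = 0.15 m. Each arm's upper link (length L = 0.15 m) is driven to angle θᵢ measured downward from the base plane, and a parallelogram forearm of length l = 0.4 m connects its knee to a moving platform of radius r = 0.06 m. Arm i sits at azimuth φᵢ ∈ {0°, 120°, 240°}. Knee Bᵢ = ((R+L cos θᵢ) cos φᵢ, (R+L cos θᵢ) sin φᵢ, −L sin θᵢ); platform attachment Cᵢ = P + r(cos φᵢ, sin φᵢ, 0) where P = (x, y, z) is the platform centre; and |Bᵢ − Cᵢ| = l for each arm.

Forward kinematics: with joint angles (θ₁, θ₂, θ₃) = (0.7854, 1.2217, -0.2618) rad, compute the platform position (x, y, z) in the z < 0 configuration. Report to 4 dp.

arm 1 at φ=0.0°: (R−r)+L cos θ1 = 0.1961;  S1 = (0.1961, 0.0000, -0.1061)
φ2=120.0°: virtual centre (-0.0707, 0.1224, -0.1410), radius l
arm 3 at φ=240.0°: (R−r)+L cos θ3 = 0.2349;  S3 = (-0.1174, -0.2034, 0.0388)
|S₂|²−|S₁|² = -0.0099;  |S₃|²−|S₁|² = 0.0070
plane₁₂: -0.5334x+0.2448y+-0.0698z = -0.0099
det = 0.3705;  x = 0.0062+0.1148z,  y = -0.0267+0.5353z
sphere 1 gives Az²+Bz+C=0 with A=1.2997, B=0.1399, C=-0.1120;  B²−4AC=0.6018;  roots -0.3522, 0.2446;  negative root z = -0.3522
x = -0.0342, y = -0.2153

(-0.0342, -0.2153, -0.3522)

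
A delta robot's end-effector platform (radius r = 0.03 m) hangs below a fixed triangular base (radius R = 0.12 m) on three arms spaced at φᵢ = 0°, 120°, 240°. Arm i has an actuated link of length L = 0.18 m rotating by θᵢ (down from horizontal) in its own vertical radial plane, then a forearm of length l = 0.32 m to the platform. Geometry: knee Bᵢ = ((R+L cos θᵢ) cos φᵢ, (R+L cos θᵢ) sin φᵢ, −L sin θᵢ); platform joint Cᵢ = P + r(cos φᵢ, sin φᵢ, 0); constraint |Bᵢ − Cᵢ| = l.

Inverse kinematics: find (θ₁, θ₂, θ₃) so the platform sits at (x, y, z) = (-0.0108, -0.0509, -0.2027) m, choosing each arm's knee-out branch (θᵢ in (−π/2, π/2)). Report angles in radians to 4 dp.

arm 1 (φ=0.0°): x'=-0.0108, y'=-0.0509
  e−x'=0.1008;  (l²−L²−(e−x')²−y'²−z²)/2L = 0.0449
  √(A²+B²)=0.2264;  θ1 = -1.1093+1.3712 ≈ 0.2618
rotate P by −φ2: (-0.0387, 0.0348, -0.2027)
  A=0.1287, B=-0.2027, C=(l²−L²−A²−y'²−z²)/(2L)=0.0310
  γ=atan2(-0.2027,0.1287)=-1.0052;  ψ=arccos(0.1289)=1.4415;  θ2=γ+ψ≈0.4364
rotate P by −φ3: (0.0495, 0.0161, -0.2027)
  A cos θ + B sin θ = C:  0.0405·cos θ + -0.2027·sin θ = 0.0750
  γ=atan2(-0.2027,0.0405)=-1.3735;  ψ=arccos(0.3630)=1.1993;  θ3=γ+ψ≈-0.1742

θ₁ = 0.2618, θ₂ = 0.4364, θ₃ = -0.1742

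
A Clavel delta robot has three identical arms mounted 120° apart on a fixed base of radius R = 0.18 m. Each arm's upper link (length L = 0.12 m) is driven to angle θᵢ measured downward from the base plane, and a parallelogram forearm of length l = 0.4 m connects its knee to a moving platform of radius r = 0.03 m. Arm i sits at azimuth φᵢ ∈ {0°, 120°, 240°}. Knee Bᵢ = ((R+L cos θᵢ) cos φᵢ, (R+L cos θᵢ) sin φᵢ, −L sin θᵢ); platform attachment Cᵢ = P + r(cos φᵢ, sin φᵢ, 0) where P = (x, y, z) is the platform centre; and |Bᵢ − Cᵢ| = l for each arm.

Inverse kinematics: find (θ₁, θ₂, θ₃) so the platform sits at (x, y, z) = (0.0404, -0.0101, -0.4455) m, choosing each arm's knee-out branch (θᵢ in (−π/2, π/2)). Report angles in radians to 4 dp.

arm 1 (φ=0.0°): x'=0.0404, y'=-0.0101
  A=0.1096, B=-0.4455, C=(l²−L²−A²−y'²−z²)/(2L)=-0.2708
  θ1 = atan2(B,A) + arccos(C/0.4588) = 0.8725
arm 2 (φ=120.0°): x'=-0.0289, y'=-0.0299
  e−x'=0.1789;  (l²−L²−(e−x')²−y'²−z²)/2L = -0.3575
  θ2 = atan2(B,A) + arccos(C/0.4801) = 1.2218
arm 3 (φ=240.0°): x'=-0.0115, y'=0.0400
  A=0.1615, B=-0.4455, C=(l²−L²−A²−y'²−z²)/(2L)=-0.3356
  θ3 = atan2(B,A) + arccos(C/0.4739) = 1.1346

θ₁ = 0.8725, θ₂ = 1.2218, θ₃ = 1.1346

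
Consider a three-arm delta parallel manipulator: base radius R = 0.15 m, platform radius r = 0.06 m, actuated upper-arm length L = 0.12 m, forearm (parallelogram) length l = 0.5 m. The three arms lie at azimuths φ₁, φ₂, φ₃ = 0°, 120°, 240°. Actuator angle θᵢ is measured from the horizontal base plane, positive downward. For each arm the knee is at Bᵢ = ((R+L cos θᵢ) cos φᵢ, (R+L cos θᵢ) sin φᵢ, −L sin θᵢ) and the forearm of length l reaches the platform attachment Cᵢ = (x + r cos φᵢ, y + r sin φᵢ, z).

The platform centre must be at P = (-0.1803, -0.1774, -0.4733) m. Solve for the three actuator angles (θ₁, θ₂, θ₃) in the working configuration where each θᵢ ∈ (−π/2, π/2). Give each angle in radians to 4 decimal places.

rotate P by −φ1: (-0.1803, -0.1774, -0.4733)
  A=0.2703, B=-0.4733, C=(l²−L²−A²−y'²−z²)/(2L)=-0.3873
  θ1 = atan2(B,A) + arccos(C/0.5450) = 1.3092
rotate P by −φ2: (-0.0635, 0.2448, -0.4733)
  e−x'=0.1535;  (l²−L²−(e−x')²−y'²−z²)/2L = -0.2997
  γ=atan2(-0.4733,0.1535)=-1.2572;  ψ=arccos(-0.6023)=2.2171;  θ2=γ+ψ≈0.9599
φ3=240.0° → target in arm frame (0.2438, -0.0674)
  A cos θ + B sin θ = C:  -0.1538·cos θ + -0.4733·sin θ = -0.0692
  θ3 = atan2(B,A) + arccos(C/0.4977) = -0.1746

θ₁ = 1.3092, θ₂ = 0.9599, θ₃ = -0.1746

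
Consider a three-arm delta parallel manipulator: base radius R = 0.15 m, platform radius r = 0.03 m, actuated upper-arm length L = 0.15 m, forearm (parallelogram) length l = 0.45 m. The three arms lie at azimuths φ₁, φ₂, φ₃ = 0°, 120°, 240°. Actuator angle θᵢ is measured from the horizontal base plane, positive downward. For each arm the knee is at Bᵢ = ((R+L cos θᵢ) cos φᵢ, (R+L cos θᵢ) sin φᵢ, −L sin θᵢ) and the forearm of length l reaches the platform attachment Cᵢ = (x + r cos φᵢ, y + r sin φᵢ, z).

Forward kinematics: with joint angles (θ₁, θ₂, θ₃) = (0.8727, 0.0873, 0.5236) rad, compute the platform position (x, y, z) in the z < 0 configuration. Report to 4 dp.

(-0.1010, 0.0619, -0.4278)

φ1=0.0°: virtual centre (0.2164, 0.0000, -0.1149), radius l
φ2=120.0°: virtual centre (-0.1347, 0.2333, -0.0131), radius l
arm 3 at φ=240.0°: e+L cos θ3 = 0.2499;  S3 = (-0.1250, -0.2164, -0.0750)
subtract pairs → two planes through P
linear system: -0.7023x+0.4667y = 0.0127−0.2037z; -0.6827x+-0.4328y = 0.0080−0.0798z
det = 0.6226;  x = -0.0149+0.2014z,  y = 0.0049+-0.1333z
into |P−S₁|² = l²: 1.0583z² + 0.1353z + -0.1358 = 0;  Δ = 0.5931;  z = -0.4278 or 0.2999 → z<0 root = -0.4278
x = -0.1010, y = 0.0619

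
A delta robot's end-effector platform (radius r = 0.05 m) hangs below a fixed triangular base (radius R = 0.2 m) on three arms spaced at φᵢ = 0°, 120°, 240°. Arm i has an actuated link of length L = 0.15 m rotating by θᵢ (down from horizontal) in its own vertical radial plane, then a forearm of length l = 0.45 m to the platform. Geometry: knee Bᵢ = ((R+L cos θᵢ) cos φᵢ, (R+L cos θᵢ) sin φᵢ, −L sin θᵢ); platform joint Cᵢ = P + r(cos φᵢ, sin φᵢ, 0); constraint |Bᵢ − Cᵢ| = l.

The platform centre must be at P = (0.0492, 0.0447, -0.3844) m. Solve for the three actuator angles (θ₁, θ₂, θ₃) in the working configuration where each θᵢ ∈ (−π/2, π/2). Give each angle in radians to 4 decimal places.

φ1=0.0° → target in arm frame (0.0492, 0.0447)
  A=0.1008, B=-0.3844, C=(l²−L²−A²−y'²−z²)/(2L)=0.0669
  γ=atan2(-0.3844,0.1008)=-1.3143;  ψ=arccos(0.1684)=1.4016;  θ1=γ+ψ≈0.0872
arm 2 (φ=120.0°): x'=0.0141, y'=-0.0650
  e−x'=0.1359;  (l²−L²−(e−x')²−y'²−z²)/2L = 0.0318
  θ2 = atan2(B,A) + arccos(C/0.4077) = 0.2616
rotate P by −φ3: (-0.0633, 0.0203, -0.3844)
  A=0.2133, B=-0.3844, C=(l²−L²−A²−y'²−z²)/(2L)=-0.0456
  γ=atan2(-0.3844,0.2133)=-1.0642;  ψ=arccos(-0.1037)=1.6747;  θ3=γ+ψ≈0.6105

θ₁ = 0.0872, θ₂ = 0.2616, θ₃ = 0.6105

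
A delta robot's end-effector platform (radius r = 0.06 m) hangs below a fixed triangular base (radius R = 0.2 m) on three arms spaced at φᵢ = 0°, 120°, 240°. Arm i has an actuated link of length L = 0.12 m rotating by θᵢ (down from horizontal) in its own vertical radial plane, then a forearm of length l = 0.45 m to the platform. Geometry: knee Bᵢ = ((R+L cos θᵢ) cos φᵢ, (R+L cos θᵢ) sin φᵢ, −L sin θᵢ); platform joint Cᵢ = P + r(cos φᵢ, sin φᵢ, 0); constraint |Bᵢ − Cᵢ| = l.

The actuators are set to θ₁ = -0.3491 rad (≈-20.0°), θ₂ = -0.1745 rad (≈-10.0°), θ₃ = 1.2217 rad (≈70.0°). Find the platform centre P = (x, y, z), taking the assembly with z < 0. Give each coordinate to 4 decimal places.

(0.1129, 0.1641, -0.3539)

O1 = (0.2528·cos0.0°, 0.2528·sin0.0°, 0.0410) = (0.2528, 0.0000, 0.0410)
O2 = (0.2582·cos120.0°, 0.2582·sin120.0°, 0.0208) = (-0.1291, 0.2236, 0.0208)
O3 = (0.1810·cos240.0°, 0.1810·sin240.0°, -0.1128) = (-0.0905, -0.1568, -0.1128)
eliminate P² terms by subtracting sphere 1 from 2 and 3
[-0.7637 0.4472 -0.0404]·P = 0.0015;  [-0.6866 -0.3136 -0.3076]·P = -0.0201
Cramer: x(z) = 0.0156-0.2749z;  y(z) = 0.0300-0.3791z
quadratic in z: (1.2193)z²+(0.0256)z+(-0.1437)=0, √Δ=0.8374 → z ∈ {-0.3539, 0.3329}; z = -0.3539 (taking z<0)
x = 0.1129, y = 0.1641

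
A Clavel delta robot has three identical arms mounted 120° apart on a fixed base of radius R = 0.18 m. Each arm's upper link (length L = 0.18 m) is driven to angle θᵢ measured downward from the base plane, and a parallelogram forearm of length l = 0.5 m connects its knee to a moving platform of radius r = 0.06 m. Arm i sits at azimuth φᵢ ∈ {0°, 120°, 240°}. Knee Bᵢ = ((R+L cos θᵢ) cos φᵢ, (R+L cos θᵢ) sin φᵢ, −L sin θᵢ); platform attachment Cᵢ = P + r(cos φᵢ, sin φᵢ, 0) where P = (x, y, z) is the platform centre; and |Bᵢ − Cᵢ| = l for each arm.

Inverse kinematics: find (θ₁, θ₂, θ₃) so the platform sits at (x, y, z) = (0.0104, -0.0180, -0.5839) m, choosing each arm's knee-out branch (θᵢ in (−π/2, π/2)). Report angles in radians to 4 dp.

φ1=0.0° → target in arm frame (0.0104, -0.0180)
  e−x'=0.1096;  (l²−L²−(e−x')²−y'²−z²)/2L = -0.3769
  γ=atan2(-0.5839,0.1096)=-1.3853;  ψ=arccos(-0.6344)=2.2580;  θ1=γ+ψ≈0.8727
arm 2 (φ=120.0°): x'=-0.0208, y'=0.0000
  A=0.1408, B=-0.5839, C=(l²−L²−A²−y'²−z²)/(2L)=-0.3977
  θ2 = atan2(B,A) + arccos(C/0.6006) = 0.9602
rotate P by −φ3: (0.0104, 0.0180, -0.5839)
  e−x'=0.1096;  (l²−L²−(e−x')²−y'²−z²)/2L = -0.3769
  θ3 = atan2(B,A) + arccos(C/0.5941) = 0.8728

θ₁ = 0.8727, θ₂ = 0.9602, θ₃ = 0.8728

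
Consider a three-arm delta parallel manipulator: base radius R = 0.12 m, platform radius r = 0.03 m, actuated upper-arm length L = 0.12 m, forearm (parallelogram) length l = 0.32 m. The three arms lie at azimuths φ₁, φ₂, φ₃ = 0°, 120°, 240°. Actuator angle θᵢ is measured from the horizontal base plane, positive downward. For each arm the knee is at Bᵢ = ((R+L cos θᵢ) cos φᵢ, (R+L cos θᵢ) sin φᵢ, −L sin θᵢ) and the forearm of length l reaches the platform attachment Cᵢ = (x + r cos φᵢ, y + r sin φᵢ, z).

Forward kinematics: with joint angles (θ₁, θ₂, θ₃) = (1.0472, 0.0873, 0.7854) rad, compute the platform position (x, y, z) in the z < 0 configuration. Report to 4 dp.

(-0.0820, 0.0747, -0.3113)

φ1=0.0°: virtual centre (0.1500, 0.0000, -0.1039), radius l
φ2=120.0°: virtual centre (-0.1048, 0.1815, -0.0105), radius l
φ3=240.0°: virtual centre (-0.0874, -0.1514, -0.0849), radius l
subtract pairs → two planes through P
[-0.5095 0.3629 0.1869]·P = 0.0107;  [-0.4749 -0.3029 0.0381]·P = 0.0045
det = 0.3267;  x = -0.0149+0.2157z,  y = 0.0086+-0.2122z
into |P−centre ₁|² = l²: 1.0916z² + 0.1331z + -0.0643 = 0;  Δ = 0.2986;  z = -0.3113 or 0.1894 → z<0 root = -0.3113
x = -0.0820, y = 0.0747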